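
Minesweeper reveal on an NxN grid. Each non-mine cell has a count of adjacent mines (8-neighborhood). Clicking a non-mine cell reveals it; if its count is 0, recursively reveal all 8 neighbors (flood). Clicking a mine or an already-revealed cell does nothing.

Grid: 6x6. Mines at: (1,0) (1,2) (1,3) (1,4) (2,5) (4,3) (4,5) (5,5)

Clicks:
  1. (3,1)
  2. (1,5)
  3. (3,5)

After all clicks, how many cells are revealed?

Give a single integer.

Answer: 14

Derivation:
Click 1 (3,1) count=0: revealed 12 new [(2,0) (2,1) (2,2) (3,0) (3,1) (3,2) (4,0) (4,1) (4,2) (5,0) (5,1) (5,2)] -> total=12
Click 2 (1,5) count=2: revealed 1 new [(1,5)] -> total=13
Click 3 (3,5) count=2: revealed 1 new [(3,5)] -> total=14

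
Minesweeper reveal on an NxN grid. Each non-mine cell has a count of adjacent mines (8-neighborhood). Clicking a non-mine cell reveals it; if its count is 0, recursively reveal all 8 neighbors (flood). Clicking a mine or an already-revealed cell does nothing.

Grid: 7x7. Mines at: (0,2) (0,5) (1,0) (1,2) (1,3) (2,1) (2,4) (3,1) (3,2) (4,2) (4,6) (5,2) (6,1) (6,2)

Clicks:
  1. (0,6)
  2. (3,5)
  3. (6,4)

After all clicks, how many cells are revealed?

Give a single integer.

Click 1 (0,6) count=1: revealed 1 new [(0,6)] -> total=1
Click 2 (3,5) count=2: revealed 1 new [(3,5)] -> total=2
Click 3 (6,4) count=0: revealed 13 new [(3,3) (3,4) (4,3) (4,4) (4,5) (5,3) (5,4) (5,5) (5,6) (6,3) (6,4) (6,5) (6,6)] -> total=15

Answer: 15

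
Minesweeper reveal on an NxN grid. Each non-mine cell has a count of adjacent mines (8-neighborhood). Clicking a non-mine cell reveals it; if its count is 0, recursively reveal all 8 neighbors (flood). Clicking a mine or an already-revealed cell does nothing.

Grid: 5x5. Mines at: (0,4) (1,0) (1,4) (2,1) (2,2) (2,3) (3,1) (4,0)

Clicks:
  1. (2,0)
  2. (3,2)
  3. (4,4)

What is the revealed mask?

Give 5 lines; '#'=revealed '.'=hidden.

Click 1 (2,0) count=3: revealed 1 new [(2,0)] -> total=1
Click 2 (3,2) count=4: revealed 1 new [(3,2)] -> total=2
Click 3 (4,4) count=0: revealed 5 new [(3,3) (3,4) (4,2) (4,3) (4,4)] -> total=7

Answer: .....
.....
#....
..###
..###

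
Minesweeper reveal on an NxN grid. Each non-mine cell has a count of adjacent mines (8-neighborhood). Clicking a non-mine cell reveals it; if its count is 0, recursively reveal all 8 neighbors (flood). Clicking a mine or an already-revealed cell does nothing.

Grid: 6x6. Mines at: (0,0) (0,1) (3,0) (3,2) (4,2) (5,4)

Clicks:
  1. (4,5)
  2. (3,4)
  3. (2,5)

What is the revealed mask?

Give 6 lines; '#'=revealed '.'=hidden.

Click 1 (4,5) count=1: revealed 1 new [(4,5)] -> total=1
Click 2 (3,4) count=0: revealed 17 new [(0,2) (0,3) (0,4) (0,5) (1,2) (1,3) (1,4) (1,5) (2,2) (2,3) (2,4) (2,5) (3,3) (3,4) (3,5) (4,3) (4,4)] -> total=18
Click 3 (2,5) count=0: revealed 0 new [(none)] -> total=18

Answer: ..####
..####
..####
...###
...###
......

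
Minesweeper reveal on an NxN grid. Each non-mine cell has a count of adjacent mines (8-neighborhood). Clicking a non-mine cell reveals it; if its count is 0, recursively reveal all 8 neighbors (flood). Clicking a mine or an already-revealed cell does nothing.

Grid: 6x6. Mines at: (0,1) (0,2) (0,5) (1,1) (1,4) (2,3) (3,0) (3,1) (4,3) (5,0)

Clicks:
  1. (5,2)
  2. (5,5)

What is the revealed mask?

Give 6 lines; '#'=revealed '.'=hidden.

Answer: ......
......
....##
....##
....##
..#.##

Derivation:
Click 1 (5,2) count=1: revealed 1 new [(5,2)] -> total=1
Click 2 (5,5) count=0: revealed 8 new [(2,4) (2,5) (3,4) (3,5) (4,4) (4,5) (5,4) (5,5)] -> total=9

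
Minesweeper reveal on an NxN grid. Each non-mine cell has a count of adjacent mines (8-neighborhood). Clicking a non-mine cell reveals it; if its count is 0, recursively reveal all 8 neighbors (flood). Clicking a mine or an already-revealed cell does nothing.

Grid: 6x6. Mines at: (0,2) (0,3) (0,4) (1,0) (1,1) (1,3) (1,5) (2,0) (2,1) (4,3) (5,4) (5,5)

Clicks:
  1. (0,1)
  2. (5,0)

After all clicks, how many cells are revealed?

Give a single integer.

Answer: 10

Derivation:
Click 1 (0,1) count=3: revealed 1 new [(0,1)] -> total=1
Click 2 (5,0) count=0: revealed 9 new [(3,0) (3,1) (3,2) (4,0) (4,1) (4,2) (5,0) (5,1) (5,2)] -> total=10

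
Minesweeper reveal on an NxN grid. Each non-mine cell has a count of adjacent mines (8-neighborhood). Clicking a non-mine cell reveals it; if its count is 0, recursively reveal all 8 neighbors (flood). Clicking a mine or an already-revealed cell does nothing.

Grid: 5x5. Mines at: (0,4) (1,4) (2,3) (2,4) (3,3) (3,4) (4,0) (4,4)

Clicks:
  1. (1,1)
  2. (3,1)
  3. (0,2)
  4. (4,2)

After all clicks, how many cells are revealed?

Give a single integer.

Click 1 (1,1) count=0: revealed 14 new [(0,0) (0,1) (0,2) (0,3) (1,0) (1,1) (1,2) (1,3) (2,0) (2,1) (2,2) (3,0) (3,1) (3,2)] -> total=14
Click 2 (3,1) count=1: revealed 0 new [(none)] -> total=14
Click 3 (0,2) count=0: revealed 0 new [(none)] -> total=14
Click 4 (4,2) count=1: revealed 1 new [(4,2)] -> total=15

Answer: 15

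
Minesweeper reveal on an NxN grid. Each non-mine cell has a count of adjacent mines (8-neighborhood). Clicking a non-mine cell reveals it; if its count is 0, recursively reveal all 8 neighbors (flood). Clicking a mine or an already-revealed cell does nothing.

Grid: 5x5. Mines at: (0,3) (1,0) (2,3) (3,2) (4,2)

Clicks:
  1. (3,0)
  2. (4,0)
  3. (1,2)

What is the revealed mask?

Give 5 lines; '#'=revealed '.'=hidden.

Click 1 (3,0) count=0: revealed 6 new [(2,0) (2,1) (3,0) (3,1) (4,0) (4,1)] -> total=6
Click 2 (4,0) count=0: revealed 0 new [(none)] -> total=6
Click 3 (1,2) count=2: revealed 1 new [(1,2)] -> total=7

Answer: .....
..#..
##...
##...
##...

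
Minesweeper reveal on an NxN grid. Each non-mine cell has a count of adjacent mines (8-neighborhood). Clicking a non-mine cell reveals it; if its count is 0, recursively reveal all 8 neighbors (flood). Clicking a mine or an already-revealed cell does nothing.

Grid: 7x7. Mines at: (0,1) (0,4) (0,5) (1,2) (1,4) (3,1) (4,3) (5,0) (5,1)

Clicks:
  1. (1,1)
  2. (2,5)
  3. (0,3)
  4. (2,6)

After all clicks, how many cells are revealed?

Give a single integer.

Answer: 23

Derivation:
Click 1 (1,1) count=2: revealed 1 new [(1,1)] -> total=1
Click 2 (2,5) count=1: revealed 1 new [(2,5)] -> total=2
Click 3 (0,3) count=3: revealed 1 new [(0,3)] -> total=3
Click 4 (2,6) count=0: revealed 20 new [(1,5) (1,6) (2,4) (2,6) (3,4) (3,5) (3,6) (4,4) (4,5) (4,6) (5,2) (5,3) (5,4) (5,5) (5,6) (6,2) (6,3) (6,4) (6,5) (6,6)] -> total=23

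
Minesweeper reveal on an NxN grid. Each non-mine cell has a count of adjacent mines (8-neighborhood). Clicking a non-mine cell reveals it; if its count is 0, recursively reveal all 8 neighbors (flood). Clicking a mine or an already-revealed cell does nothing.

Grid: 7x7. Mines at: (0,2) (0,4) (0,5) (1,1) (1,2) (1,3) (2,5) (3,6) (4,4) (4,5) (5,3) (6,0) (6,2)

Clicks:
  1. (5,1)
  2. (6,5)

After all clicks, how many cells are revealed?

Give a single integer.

Click 1 (5,1) count=2: revealed 1 new [(5,1)] -> total=1
Click 2 (6,5) count=0: revealed 6 new [(5,4) (5,5) (5,6) (6,4) (6,5) (6,6)] -> total=7

Answer: 7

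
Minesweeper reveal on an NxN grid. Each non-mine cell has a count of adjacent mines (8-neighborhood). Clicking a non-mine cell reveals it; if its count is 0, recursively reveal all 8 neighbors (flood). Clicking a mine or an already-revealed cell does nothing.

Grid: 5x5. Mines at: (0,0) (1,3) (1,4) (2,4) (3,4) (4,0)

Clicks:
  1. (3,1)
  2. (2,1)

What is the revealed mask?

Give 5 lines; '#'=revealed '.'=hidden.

Click 1 (3,1) count=1: revealed 1 new [(3,1)] -> total=1
Click 2 (2,1) count=0: revealed 13 new [(1,0) (1,1) (1,2) (2,0) (2,1) (2,2) (2,3) (3,0) (3,2) (3,3) (4,1) (4,2) (4,3)] -> total=14

Answer: .....
###..
####.
####.
.###.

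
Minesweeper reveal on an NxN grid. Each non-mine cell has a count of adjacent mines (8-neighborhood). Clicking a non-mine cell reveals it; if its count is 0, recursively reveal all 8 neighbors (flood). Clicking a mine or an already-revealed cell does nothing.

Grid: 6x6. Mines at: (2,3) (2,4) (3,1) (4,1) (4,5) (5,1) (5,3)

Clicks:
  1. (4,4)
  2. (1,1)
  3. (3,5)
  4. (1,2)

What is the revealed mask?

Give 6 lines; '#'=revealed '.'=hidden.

Click 1 (4,4) count=2: revealed 1 new [(4,4)] -> total=1
Click 2 (1,1) count=0: revealed 15 new [(0,0) (0,1) (0,2) (0,3) (0,4) (0,5) (1,0) (1,1) (1,2) (1,3) (1,4) (1,5) (2,0) (2,1) (2,2)] -> total=16
Click 3 (3,5) count=2: revealed 1 new [(3,5)] -> total=17
Click 4 (1,2) count=1: revealed 0 new [(none)] -> total=17

Answer: ######
######
###...
.....#
....#.
......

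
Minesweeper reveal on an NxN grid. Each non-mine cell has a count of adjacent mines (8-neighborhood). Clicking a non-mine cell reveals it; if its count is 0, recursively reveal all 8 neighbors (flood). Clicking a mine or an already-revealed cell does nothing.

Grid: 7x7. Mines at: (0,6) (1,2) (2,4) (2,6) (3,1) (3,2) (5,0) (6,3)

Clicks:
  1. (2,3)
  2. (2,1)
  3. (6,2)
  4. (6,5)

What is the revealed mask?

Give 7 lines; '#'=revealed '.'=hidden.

Click 1 (2,3) count=3: revealed 1 new [(2,3)] -> total=1
Click 2 (2,1) count=3: revealed 1 new [(2,1)] -> total=2
Click 3 (6,2) count=1: revealed 1 new [(6,2)] -> total=3
Click 4 (6,5) count=0: revealed 15 new [(3,3) (3,4) (3,5) (3,6) (4,3) (4,4) (4,5) (4,6) (5,3) (5,4) (5,5) (5,6) (6,4) (6,5) (6,6)] -> total=18

Answer: .......
.......
.#.#...
...####
...####
...####
..#.###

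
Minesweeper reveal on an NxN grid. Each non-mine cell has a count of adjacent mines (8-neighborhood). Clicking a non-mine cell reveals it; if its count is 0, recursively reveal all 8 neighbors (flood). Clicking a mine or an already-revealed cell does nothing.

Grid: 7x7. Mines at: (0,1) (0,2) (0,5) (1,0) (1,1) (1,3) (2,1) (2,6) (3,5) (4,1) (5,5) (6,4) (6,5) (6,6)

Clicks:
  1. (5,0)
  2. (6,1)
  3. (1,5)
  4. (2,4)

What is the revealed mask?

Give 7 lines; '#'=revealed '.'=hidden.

Answer: .......
.....#.
....#..
.......
.......
####...
####...

Derivation:
Click 1 (5,0) count=1: revealed 1 new [(5,0)] -> total=1
Click 2 (6,1) count=0: revealed 7 new [(5,1) (5,2) (5,3) (6,0) (6,1) (6,2) (6,3)] -> total=8
Click 3 (1,5) count=2: revealed 1 new [(1,5)] -> total=9
Click 4 (2,4) count=2: revealed 1 new [(2,4)] -> total=10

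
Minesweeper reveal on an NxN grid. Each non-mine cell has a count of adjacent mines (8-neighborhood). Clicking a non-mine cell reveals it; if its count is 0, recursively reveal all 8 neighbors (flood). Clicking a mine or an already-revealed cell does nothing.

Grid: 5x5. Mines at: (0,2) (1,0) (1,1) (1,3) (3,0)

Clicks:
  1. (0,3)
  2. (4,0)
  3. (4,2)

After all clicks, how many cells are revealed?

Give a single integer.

Click 1 (0,3) count=2: revealed 1 new [(0,3)] -> total=1
Click 2 (4,0) count=1: revealed 1 new [(4,0)] -> total=2
Click 3 (4,2) count=0: revealed 12 new [(2,1) (2,2) (2,3) (2,4) (3,1) (3,2) (3,3) (3,4) (4,1) (4,2) (4,3) (4,4)] -> total=14

Answer: 14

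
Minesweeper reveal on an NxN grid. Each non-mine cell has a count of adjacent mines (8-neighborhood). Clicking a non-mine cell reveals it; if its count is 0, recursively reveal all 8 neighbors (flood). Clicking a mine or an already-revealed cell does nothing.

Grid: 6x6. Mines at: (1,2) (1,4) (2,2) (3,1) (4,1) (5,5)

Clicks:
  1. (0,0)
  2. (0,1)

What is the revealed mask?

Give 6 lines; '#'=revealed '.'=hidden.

Answer: ##....
##....
##....
......
......
......

Derivation:
Click 1 (0,0) count=0: revealed 6 new [(0,0) (0,1) (1,0) (1,1) (2,0) (2,1)] -> total=6
Click 2 (0,1) count=1: revealed 0 new [(none)] -> total=6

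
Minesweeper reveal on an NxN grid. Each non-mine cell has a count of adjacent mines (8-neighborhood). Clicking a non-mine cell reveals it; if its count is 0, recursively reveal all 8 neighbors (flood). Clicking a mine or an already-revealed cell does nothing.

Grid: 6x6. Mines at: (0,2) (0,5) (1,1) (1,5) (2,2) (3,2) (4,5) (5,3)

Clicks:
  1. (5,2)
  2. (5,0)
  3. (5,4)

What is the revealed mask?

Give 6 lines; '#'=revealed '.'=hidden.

Click 1 (5,2) count=1: revealed 1 new [(5,2)] -> total=1
Click 2 (5,0) count=0: revealed 9 new [(2,0) (2,1) (3,0) (3,1) (4,0) (4,1) (4,2) (5,0) (5,1)] -> total=10
Click 3 (5,4) count=2: revealed 1 new [(5,4)] -> total=11

Answer: ......
......
##....
##....
###...
###.#.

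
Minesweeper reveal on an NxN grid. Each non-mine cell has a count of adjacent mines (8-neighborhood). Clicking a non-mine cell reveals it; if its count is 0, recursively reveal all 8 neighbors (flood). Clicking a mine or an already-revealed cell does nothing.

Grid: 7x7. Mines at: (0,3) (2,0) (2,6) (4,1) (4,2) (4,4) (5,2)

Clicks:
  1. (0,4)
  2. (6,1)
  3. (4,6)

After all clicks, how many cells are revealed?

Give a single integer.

Click 1 (0,4) count=1: revealed 1 new [(0,4)] -> total=1
Click 2 (6,1) count=1: revealed 1 new [(6,1)] -> total=2
Click 3 (4,6) count=0: revealed 12 new [(3,5) (3,6) (4,5) (4,6) (5,3) (5,4) (5,5) (5,6) (6,3) (6,4) (6,5) (6,6)] -> total=14

Answer: 14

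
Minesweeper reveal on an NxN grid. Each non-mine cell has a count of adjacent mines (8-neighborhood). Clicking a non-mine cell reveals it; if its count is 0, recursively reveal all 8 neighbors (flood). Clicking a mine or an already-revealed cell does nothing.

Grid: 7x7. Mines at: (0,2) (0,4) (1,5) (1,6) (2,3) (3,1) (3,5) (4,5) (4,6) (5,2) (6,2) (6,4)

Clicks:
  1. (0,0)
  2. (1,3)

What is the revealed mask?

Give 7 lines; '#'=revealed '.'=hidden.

Answer: ##.....
##.#...
##.....
.......
.......
.......
.......

Derivation:
Click 1 (0,0) count=0: revealed 6 new [(0,0) (0,1) (1,0) (1,1) (2,0) (2,1)] -> total=6
Click 2 (1,3) count=3: revealed 1 new [(1,3)] -> total=7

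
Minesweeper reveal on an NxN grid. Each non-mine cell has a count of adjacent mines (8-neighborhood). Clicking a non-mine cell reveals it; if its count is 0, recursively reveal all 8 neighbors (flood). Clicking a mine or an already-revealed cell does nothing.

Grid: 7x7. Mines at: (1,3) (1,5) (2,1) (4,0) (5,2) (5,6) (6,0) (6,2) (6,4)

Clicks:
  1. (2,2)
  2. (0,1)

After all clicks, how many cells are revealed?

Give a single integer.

Answer: 7

Derivation:
Click 1 (2,2) count=2: revealed 1 new [(2,2)] -> total=1
Click 2 (0,1) count=0: revealed 6 new [(0,0) (0,1) (0,2) (1,0) (1,1) (1,2)] -> total=7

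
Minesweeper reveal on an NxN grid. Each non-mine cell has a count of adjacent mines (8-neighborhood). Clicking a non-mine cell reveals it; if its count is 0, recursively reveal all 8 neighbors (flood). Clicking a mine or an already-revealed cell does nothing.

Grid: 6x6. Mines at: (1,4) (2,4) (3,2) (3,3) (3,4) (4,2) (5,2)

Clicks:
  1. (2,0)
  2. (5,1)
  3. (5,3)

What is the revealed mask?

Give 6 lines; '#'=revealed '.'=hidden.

Answer: ####..
####..
####..
##....
##....
##.#..

Derivation:
Click 1 (2,0) count=0: revealed 18 new [(0,0) (0,1) (0,2) (0,3) (1,0) (1,1) (1,2) (1,3) (2,0) (2,1) (2,2) (2,3) (3,0) (3,1) (4,0) (4,1) (5,0) (5,1)] -> total=18
Click 2 (5,1) count=2: revealed 0 new [(none)] -> total=18
Click 3 (5,3) count=2: revealed 1 new [(5,3)] -> total=19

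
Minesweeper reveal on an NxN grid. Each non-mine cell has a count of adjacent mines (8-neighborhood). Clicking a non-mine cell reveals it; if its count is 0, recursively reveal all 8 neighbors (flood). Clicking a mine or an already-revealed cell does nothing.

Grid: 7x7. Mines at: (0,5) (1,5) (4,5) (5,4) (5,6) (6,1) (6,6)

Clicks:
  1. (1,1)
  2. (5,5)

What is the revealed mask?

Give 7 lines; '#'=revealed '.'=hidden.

Answer: #####..
#####..
#####..
#####..
#####..
####.#.
.......

Derivation:
Click 1 (1,1) count=0: revealed 29 new [(0,0) (0,1) (0,2) (0,3) (0,4) (1,0) (1,1) (1,2) (1,3) (1,4) (2,0) (2,1) (2,2) (2,3) (2,4) (3,0) (3,1) (3,2) (3,3) (3,4) (4,0) (4,1) (4,2) (4,3) (4,4) (5,0) (5,1) (5,2) (5,3)] -> total=29
Click 2 (5,5) count=4: revealed 1 new [(5,5)] -> total=30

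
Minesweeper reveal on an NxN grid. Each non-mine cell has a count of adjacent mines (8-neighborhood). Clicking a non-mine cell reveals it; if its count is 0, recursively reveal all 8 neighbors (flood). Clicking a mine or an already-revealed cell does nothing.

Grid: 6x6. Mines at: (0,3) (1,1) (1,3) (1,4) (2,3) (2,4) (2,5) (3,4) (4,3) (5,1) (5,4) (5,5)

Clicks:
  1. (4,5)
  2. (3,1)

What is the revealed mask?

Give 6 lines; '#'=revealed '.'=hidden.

Click 1 (4,5) count=3: revealed 1 new [(4,5)] -> total=1
Click 2 (3,1) count=0: revealed 9 new [(2,0) (2,1) (2,2) (3,0) (3,1) (3,2) (4,0) (4,1) (4,2)] -> total=10

Answer: ......
......
###...
###...
###..#
......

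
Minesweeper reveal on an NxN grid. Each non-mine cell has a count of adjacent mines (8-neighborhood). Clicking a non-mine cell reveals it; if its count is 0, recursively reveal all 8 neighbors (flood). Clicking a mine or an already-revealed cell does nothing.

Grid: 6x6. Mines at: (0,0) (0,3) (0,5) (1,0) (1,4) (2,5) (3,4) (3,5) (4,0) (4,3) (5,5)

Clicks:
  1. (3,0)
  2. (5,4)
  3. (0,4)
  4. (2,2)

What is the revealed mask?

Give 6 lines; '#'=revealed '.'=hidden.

Click 1 (3,0) count=1: revealed 1 new [(3,0)] -> total=1
Click 2 (5,4) count=2: revealed 1 new [(5,4)] -> total=2
Click 3 (0,4) count=3: revealed 1 new [(0,4)] -> total=3
Click 4 (2,2) count=0: revealed 9 new [(1,1) (1,2) (1,3) (2,1) (2,2) (2,3) (3,1) (3,2) (3,3)] -> total=12

Answer: ....#.
.###..
.###..
####..
......
....#.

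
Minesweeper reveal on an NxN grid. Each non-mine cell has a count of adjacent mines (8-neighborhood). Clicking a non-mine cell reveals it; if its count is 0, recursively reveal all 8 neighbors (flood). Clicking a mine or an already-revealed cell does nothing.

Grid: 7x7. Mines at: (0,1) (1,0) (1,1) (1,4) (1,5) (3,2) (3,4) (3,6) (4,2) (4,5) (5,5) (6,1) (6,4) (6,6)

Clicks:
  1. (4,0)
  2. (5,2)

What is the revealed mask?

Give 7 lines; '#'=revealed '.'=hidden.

Click 1 (4,0) count=0: revealed 8 new [(2,0) (2,1) (3,0) (3,1) (4,0) (4,1) (5,0) (5,1)] -> total=8
Click 2 (5,2) count=2: revealed 1 new [(5,2)] -> total=9

Answer: .......
.......
##.....
##.....
##.....
###....
.......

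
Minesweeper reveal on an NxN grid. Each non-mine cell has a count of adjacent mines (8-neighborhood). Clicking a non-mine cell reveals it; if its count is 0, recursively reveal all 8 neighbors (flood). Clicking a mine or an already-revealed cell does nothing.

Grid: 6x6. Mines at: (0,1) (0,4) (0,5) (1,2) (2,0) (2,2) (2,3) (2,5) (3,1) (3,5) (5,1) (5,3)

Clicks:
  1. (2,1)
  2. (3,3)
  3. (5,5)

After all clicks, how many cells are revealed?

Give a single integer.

Click 1 (2,1) count=4: revealed 1 new [(2,1)] -> total=1
Click 2 (3,3) count=2: revealed 1 new [(3,3)] -> total=2
Click 3 (5,5) count=0: revealed 4 new [(4,4) (4,5) (5,4) (5,5)] -> total=6

Answer: 6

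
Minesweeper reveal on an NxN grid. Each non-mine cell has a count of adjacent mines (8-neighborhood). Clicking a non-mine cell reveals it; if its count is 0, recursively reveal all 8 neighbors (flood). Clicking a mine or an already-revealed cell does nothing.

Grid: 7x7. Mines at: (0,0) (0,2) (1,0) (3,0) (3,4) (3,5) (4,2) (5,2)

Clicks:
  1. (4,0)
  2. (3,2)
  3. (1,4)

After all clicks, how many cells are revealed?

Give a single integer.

Answer: 14

Derivation:
Click 1 (4,0) count=1: revealed 1 new [(4,0)] -> total=1
Click 2 (3,2) count=1: revealed 1 new [(3,2)] -> total=2
Click 3 (1,4) count=0: revealed 12 new [(0,3) (0,4) (0,5) (0,6) (1,3) (1,4) (1,5) (1,6) (2,3) (2,4) (2,5) (2,6)] -> total=14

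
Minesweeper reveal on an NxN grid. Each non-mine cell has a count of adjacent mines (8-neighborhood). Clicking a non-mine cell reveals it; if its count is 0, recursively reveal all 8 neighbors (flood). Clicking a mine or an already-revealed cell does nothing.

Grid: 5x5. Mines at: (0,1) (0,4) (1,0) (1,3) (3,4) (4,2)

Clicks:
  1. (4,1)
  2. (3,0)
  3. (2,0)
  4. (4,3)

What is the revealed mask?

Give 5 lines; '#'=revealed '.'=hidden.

Answer: .....
.....
##...
##...
##.#.

Derivation:
Click 1 (4,1) count=1: revealed 1 new [(4,1)] -> total=1
Click 2 (3,0) count=0: revealed 5 new [(2,0) (2,1) (3,0) (3,1) (4,0)] -> total=6
Click 3 (2,0) count=1: revealed 0 new [(none)] -> total=6
Click 4 (4,3) count=2: revealed 1 new [(4,3)] -> total=7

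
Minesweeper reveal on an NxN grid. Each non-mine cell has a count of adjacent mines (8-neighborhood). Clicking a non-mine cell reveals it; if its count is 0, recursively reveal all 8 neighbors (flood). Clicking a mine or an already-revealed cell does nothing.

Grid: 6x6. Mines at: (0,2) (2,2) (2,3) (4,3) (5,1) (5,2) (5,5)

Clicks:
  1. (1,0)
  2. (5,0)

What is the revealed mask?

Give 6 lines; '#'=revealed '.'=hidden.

Answer: ##....
##....
##....
##....
##....
#.....

Derivation:
Click 1 (1,0) count=0: revealed 10 new [(0,0) (0,1) (1,0) (1,1) (2,0) (2,1) (3,0) (3,1) (4,0) (4,1)] -> total=10
Click 2 (5,0) count=1: revealed 1 new [(5,0)] -> total=11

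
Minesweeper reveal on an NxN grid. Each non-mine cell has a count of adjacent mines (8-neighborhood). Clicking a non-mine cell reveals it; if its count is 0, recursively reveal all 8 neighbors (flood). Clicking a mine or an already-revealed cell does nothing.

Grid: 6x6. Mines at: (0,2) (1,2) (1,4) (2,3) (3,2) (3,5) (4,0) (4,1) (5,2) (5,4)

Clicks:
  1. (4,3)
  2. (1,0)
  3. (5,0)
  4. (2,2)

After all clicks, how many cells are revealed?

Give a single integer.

Click 1 (4,3) count=3: revealed 1 new [(4,3)] -> total=1
Click 2 (1,0) count=0: revealed 8 new [(0,0) (0,1) (1,0) (1,1) (2,0) (2,1) (3,0) (3,1)] -> total=9
Click 3 (5,0) count=2: revealed 1 new [(5,0)] -> total=10
Click 4 (2,2) count=3: revealed 1 new [(2,2)] -> total=11

Answer: 11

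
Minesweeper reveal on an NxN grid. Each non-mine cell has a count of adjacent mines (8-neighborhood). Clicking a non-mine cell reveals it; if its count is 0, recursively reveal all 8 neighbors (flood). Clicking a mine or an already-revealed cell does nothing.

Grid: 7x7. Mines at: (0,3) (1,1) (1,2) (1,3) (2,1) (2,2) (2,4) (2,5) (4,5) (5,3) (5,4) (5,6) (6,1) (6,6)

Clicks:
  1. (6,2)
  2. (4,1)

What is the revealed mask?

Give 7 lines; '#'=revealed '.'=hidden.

Click 1 (6,2) count=2: revealed 1 new [(6,2)] -> total=1
Click 2 (4,1) count=0: revealed 9 new [(3,0) (3,1) (3,2) (4,0) (4,1) (4,2) (5,0) (5,1) (5,2)] -> total=10

Answer: .......
.......
.......
###....
###....
###....
..#....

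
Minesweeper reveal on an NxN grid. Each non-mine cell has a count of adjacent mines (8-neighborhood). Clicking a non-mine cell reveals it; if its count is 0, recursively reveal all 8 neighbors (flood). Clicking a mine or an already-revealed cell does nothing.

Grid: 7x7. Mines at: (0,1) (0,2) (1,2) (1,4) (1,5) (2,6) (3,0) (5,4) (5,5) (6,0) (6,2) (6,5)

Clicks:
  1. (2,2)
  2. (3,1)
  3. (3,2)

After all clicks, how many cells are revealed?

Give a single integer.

Answer: 18

Derivation:
Click 1 (2,2) count=1: revealed 1 new [(2,2)] -> total=1
Click 2 (3,1) count=1: revealed 1 new [(3,1)] -> total=2
Click 3 (3,2) count=0: revealed 16 new [(2,1) (2,3) (2,4) (2,5) (3,2) (3,3) (3,4) (3,5) (4,1) (4,2) (4,3) (4,4) (4,5) (5,1) (5,2) (5,3)] -> total=18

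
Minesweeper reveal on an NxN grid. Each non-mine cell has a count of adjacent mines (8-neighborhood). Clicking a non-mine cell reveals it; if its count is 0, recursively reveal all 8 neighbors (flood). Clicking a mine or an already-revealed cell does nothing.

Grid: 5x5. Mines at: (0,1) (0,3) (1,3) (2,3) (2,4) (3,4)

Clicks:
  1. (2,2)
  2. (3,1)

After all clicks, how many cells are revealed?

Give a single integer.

Click 1 (2,2) count=2: revealed 1 new [(2,2)] -> total=1
Click 2 (3,1) count=0: revealed 13 new [(1,0) (1,1) (1,2) (2,0) (2,1) (3,0) (3,1) (3,2) (3,3) (4,0) (4,1) (4,2) (4,3)] -> total=14

Answer: 14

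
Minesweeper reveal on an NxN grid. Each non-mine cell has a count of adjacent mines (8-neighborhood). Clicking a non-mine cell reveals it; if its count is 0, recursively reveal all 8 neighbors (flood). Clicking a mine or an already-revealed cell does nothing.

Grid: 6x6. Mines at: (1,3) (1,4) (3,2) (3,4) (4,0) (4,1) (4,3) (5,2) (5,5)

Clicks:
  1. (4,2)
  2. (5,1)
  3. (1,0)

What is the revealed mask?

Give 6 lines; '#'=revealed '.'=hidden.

Click 1 (4,2) count=4: revealed 1 new [(4,2)] -> total=1
Click 2 (5,1) count=3: revealed 1 new [(5,1)] -> total=2
Click 3 (1,0) count=0: revealed 11 new [(0,0) (0,1) (0,2) (1,0) (1,1) (1,2) (2,0) (2,1) (2,2) (3,0) (3,1)] -> total=13

Answer: ###...
###...
###...
##....
..#...
.#....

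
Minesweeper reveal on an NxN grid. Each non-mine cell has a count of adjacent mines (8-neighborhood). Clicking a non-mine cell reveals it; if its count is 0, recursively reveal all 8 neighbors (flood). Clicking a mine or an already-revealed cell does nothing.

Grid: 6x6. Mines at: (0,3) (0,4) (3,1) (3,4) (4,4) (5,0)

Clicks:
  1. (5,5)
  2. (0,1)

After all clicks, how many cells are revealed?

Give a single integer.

Click 1 (5,5) count=1: revealed 1 new [(5,5)] -> total=1
Click 2 (0,1) count=0: revealed 9 new [(0,0) (0,1) (0,2) (1,0) (1,1) (1,2) (2,0) (2,1) (2,2)] -> total=10

Answer: 10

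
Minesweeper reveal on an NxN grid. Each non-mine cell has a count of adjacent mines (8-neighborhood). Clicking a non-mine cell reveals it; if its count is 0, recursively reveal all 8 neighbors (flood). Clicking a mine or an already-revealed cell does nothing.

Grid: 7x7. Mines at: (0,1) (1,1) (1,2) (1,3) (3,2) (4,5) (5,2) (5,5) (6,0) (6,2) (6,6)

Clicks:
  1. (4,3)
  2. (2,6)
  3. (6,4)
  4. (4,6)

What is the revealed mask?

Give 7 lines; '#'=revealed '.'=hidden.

Answer: ....###
....###
....###
....###
...#..#
.......
....#..

Derivation:
Click 1 (4,3) count=2: revealed 1 new [(4,3)] -> total=1
Click 2 (2,6) count=0: revealed 12 new [(0,4) (0,5) (0,6) (1,4) (1,5) (1,6) (2,4) (2,5) (2,6) (3,4) (3,5) (3,6)] -> total=13
Click 3 (6,4) count=1: revealed 1 new [(6,4)] -> total=14
Click 4 (4,6) count=2: revealed 1 new [(4,6)] -> total=15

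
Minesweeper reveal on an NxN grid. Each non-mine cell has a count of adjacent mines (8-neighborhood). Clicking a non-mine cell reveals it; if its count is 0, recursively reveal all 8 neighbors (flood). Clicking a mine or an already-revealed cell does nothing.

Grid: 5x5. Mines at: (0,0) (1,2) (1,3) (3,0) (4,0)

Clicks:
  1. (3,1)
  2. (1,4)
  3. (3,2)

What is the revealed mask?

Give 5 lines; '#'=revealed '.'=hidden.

Click 1 (3,1) count=2: revealed 1 new [(3,1)] -> total=1
Click 2 (1,4) count=1: revealed 1 new [(1,4)] -> total=2
Click 3 (3,2) count=0: revealed 11 new [(2,1) (2,2) (2,3) (2,4) (3,2) (3,3) (3,4) (4,1) (4,2) (4,3) (4,4)] -> total=13

Answer: .....
....#
.####
.####
.####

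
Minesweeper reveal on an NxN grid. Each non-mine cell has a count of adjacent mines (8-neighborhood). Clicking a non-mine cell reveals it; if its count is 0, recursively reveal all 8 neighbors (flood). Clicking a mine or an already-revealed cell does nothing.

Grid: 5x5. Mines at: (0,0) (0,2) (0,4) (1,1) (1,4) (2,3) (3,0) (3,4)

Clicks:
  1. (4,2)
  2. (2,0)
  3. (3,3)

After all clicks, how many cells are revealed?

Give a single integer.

Answer: 7

Derivation:
Click 1 (4,2) count=0: revealed 6 new [(3,1) (3,2) (3,3) (4,1) (4,2) (4,3)] -> total=6
Click 2 (2,0) count=2: revealed 1 new [(2,0)] -> total=7
Click 3 (3,3) count=2: revealed 0 new [(none)] -> total=7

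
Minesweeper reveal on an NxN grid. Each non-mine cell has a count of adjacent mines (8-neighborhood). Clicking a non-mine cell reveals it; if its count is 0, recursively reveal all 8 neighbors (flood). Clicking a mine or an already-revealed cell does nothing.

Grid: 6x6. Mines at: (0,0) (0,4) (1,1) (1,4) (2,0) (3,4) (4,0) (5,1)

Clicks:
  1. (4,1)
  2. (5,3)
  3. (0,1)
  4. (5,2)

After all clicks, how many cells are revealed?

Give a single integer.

Click 1 (4,1) count=2: revealed 1 new [(4,1)] -> total=1
Click 2 (5,3) count=0: revealed 8 new [(4,2) (4,3) (4,4) (4,5) (5,2) (5,3) (5,4) (5,5)] -> total=9
Click 3 (0,1) count=2: revealed 1 new [(0,1)] -> total=10
Click 4 (5,2) count=1: revealed 0 new [(none)] -> total=10

Answer: 10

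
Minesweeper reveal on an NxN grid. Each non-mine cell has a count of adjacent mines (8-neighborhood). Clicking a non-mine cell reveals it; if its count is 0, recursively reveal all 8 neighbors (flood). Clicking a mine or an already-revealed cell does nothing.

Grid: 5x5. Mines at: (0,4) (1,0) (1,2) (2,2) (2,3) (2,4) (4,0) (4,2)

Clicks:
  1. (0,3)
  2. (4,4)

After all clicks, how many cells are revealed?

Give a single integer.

Click 1 (0,3) count=2: revealed 1 new [(0,3)] -> total=1
Click 2 (4,4) count=0: revealed 4 new [(3,3) (3,4) (4,3) (4,4)] -> total=5

Answer: 5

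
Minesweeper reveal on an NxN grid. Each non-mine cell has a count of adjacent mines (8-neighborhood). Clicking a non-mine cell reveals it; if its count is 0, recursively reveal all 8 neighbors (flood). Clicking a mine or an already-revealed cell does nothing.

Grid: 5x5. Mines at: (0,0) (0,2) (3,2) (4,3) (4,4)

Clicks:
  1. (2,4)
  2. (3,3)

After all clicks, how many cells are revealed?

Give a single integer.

Click 1 (2,4) count=0: revealed 8 new [(0,3) (0,4) (1,3) (1,4) (2,3) (2,4) (3,3) (3,4)] -> total=8
Click 2 (3,3) count=3: revealed 0 new [(none)] -> total=8

Answer: 8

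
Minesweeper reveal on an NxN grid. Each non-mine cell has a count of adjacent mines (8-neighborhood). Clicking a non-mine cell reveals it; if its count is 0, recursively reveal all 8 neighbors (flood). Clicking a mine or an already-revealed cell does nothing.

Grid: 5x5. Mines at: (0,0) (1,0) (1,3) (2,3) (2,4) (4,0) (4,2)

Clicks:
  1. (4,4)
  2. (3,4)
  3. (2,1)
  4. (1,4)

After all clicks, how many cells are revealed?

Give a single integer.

Click 1 (4,4) count=0: revealed 4 new [(3,3) (3,4) (4,3) (4,4)] -> total=4
Click 2 (3,4) count=2: revealed 0 new [(none)] -> total=4
Click 3 (2,1) count=1: revealed 1 new [(2,1)] -> total=5
Click 4 (1,4) count=3: revealed 1 new [(1,4)] -> total=6

Answer: 6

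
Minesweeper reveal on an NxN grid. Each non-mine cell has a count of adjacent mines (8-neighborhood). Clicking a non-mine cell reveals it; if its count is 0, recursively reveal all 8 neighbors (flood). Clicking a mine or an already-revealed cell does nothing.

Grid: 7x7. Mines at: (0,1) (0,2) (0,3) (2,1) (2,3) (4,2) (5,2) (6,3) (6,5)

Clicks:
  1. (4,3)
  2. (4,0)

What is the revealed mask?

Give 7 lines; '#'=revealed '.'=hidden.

Click 1 (4,3) count=2: revealed 1 new [(4,3)] -> total=1
Click 2 (4,0) count=0: revealed 8 new [(3,0) (3,1) (4,0) (4,1) (5,0) (5,1) (6,0) (6,1)] -> total=9

Answer: .......
.......
.......
##.....
##.#...
##.....
##.....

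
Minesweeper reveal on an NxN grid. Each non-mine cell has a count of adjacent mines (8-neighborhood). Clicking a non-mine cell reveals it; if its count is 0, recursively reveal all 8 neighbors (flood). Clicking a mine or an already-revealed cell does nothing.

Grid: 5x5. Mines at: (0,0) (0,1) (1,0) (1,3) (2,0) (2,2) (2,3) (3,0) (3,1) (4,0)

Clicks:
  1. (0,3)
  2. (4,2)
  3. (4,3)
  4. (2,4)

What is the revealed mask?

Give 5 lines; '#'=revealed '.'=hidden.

Answer: ...#.
.....
....#
..###
..###

Derivation:
Click 1 (0,3) count=1: revealed 1 new [(0,3)] -> total=1
Click 2 (4,2) count=1: revealed 1 new [(4,2)] -> total=2
Click 3 (4,3) count=0: revealed 5 new [(3,2) (3,3) (3,4) (4,3) (4,4)] -> total=7
Click 4 (2,4) count=2: revealed 1 new [(2,4)] -> total=8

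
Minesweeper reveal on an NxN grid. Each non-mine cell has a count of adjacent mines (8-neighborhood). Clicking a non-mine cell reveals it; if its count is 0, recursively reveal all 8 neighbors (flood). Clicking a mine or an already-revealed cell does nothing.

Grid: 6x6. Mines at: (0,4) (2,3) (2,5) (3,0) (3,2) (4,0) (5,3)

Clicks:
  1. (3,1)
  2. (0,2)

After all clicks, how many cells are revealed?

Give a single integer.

Answer: 12

Derivation:
Click 1 (3,1) count=3: revealed 1 new [(3,1)] -> total=1
Click 2 (0,2) count=0: revealed 11 new [(0,0) (0,1) (0,2) (0,3) (1,0) (1,1) (1,2) (1,3) (2,0) (2,1) (2,2)] -> total=12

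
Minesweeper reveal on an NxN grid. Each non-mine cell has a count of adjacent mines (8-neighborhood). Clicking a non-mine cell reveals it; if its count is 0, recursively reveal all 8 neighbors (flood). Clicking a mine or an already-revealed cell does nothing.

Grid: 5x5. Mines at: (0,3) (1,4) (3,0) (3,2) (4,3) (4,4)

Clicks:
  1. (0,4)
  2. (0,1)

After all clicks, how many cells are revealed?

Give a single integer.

Answer: 10

Derivation:
Click 1 (0,4) count=2: revealed 1 new [(0,4)] -> total=1
Click 2 (0,1) count=0: revealed 9 new [(0,0) (0,1) (0,2) (1,0) (1,1) (1,2) (2,0) (2,1) (2,2)] -> total=10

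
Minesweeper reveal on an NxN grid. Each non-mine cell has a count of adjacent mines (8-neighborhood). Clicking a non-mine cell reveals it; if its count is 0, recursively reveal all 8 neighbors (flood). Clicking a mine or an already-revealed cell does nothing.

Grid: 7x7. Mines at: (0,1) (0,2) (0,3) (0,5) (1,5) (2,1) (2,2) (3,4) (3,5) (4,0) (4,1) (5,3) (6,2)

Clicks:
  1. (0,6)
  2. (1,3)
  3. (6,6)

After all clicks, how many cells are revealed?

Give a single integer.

Answer: 11

Derivation:
Click 1 (0,6) count=2: revealed 1 new [(0,6)] -> total=1
Click 2 (1,3) count=3: revealed 1 new [(1,3)] -> total=2
Click 3 (6,6) count=0: revealed 9 new [(4,4) (4,5) (4,6) (5,4) (5,5) (5,6) (6,4) (6,5) (6,6)] -> total=11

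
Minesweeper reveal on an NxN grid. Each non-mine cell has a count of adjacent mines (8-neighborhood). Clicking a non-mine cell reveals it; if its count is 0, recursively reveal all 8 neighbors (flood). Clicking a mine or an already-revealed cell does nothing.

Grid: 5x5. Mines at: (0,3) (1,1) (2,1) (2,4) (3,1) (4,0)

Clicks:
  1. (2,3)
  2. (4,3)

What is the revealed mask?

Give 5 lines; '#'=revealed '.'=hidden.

Click 1 (2,3) count=1: revealed 1 new [(2,3)] -> total=1
Click 2 (4,3) count=0: revealed 6 new [(3,2) (3,3) (3,4) (4,2) (4,3) (4,4)] -> total=7

Answer: .....
.....
...#.
..###
..###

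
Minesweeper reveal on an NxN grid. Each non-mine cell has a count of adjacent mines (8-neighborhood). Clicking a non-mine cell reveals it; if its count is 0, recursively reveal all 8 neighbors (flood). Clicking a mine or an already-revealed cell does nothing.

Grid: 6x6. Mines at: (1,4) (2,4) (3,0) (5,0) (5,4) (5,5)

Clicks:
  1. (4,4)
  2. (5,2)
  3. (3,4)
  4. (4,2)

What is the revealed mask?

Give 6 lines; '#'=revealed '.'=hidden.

Click 1 (4,4) count=2: revealed 1 new [(4,4)] -> total=1
Click 2 (5,2) count=0: revealed 21 new [(0,0) (0,1) (0,2) (0,3) (1,0) (1,1) (1,2) (1,3) (2,0) (2,1) (2,2) (2,3) (3,1) (3,2) (3,3) (4,1) (4,2) (4,3) (5,1) (5,2) (5,3)] -> total=22
Click 3 (3,4) count=1: revealed 1 new [(3,4)] -> total=23
Click 4 (4,2) count=0: revealed 0 new [(none)] -> total=23

Answer: ####..
####..
####..
.####.
.####.
.###..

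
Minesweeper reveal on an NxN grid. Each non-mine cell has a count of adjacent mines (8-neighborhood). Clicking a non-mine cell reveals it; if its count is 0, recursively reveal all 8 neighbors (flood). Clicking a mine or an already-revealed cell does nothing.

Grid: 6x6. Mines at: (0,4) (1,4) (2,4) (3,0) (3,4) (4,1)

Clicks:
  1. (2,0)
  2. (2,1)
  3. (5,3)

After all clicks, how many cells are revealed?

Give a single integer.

Answer: 10

Derivation:
Click 1 (2,0) count=1: revealed 1 new [(2,0)] -> total=1
Click 2 (2,1) count=1: revealed 1 new [(2,1)] -> total=2
Click 3 (5,3) count=0: revealed 8 new [(4,2) (4,3) (4,4) (4,5) (5,2) (5,3) (5,4) (5,5)] -> total=10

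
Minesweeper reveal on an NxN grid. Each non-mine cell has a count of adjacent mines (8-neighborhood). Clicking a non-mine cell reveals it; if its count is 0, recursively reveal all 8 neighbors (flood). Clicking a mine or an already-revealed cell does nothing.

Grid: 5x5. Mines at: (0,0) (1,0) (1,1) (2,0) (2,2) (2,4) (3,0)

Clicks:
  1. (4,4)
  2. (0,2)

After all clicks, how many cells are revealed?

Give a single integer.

Answer: 9

Derivation:
Click 1 (4,4) count=0: revealed 8 new [(3,1) (3,2) (3,3) (3,4) (4,1) (4,2) (4,3) (4,4)] -> total=8
Click 2 (0,2) count=1: revealed 1 new [(0,2)] -> total=9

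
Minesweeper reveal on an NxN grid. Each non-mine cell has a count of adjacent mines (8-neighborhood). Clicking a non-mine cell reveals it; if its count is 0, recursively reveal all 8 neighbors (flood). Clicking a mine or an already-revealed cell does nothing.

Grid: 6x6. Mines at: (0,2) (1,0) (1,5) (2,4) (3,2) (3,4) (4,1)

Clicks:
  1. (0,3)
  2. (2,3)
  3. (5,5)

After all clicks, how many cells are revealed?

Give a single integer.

Answer: 10

Derivation:
Click 1 (0,3) count=1: revealed 1 new [(0,3)] -> total=1
Click 2 (2,3) count=3: revealed 1 new [(2,3)] -> total=2
Click 3 (5,5) count=0: revealed 8 new [(4,2) (4,3) (4,4) (4,5) (5,2) (5,3) (5,4) (5,5)] -> total=10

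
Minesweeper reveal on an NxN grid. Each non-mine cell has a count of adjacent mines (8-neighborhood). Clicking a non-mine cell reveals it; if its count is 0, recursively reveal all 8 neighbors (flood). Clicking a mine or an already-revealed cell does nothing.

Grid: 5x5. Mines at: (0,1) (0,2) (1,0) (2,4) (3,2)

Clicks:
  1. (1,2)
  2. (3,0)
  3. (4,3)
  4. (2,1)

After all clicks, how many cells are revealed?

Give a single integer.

Click 1 (1,2) count=2: revealed 1 new [(1,2)] -> total=1
Click 2 (3,0) count=0: revealed 6 new [(2,0) (2,1) (3,0) (3,1) (4,0) (4,1)] -> total=7
Click 3 (4,3) count=1: revealed 1 new [(4,3)] -> total=8
Click 4 (2,1) count=2: revealed 0 new [(none)] -> total=8

Answer: 8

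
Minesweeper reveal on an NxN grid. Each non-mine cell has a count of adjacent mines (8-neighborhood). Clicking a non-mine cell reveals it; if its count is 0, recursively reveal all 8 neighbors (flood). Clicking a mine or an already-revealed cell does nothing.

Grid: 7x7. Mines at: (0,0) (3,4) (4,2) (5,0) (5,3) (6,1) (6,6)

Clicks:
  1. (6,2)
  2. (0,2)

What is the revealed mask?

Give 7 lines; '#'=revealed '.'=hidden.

Click 1 (6,2) count=2: revealed 1 new [(6,2)] -> total=1
Click 2 (0,2) count=0: revealed 32 new [(0,1) (0,2) (0,3) (0,4) (0,5) (0,6) (1,0) (1,1) (1,2) (1,3) (1,4) (1,5) (1,6) (2,0) (2,1) (2,2) (2,3) (2,4) (2,5) (2,6) (3,0) (3,1) (3,2) (3,3) (3,5) (3,6) (4,0) (4,1) (4,5) (4,6) (5,5) (5,6)] -> total=33

Answer: .######
#######
#######
####.##
##...##
.....##
..#....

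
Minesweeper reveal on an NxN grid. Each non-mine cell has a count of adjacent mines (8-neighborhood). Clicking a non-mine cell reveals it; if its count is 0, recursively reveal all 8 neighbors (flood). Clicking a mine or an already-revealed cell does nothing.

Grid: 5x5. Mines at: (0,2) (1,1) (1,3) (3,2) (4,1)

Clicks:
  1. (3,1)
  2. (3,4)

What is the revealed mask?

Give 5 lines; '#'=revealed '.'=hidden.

Click 1 (3,1) count=2: revealed 1 new [(3,1)] -> total=1
Click 2 (3,4) count=0: revealed 6 new [(2,3) (2,4) (3,3) (3,4) (4,3) (4,4)] -> total=7

Answer: .....
.....
...##
.#.##
...##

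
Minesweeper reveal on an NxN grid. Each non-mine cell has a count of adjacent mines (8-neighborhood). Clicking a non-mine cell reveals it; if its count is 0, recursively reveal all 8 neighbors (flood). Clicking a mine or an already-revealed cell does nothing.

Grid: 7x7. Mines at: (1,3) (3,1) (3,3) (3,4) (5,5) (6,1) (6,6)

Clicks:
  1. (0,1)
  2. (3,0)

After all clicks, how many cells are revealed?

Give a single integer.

Click 1 (0,1) count=0: revealed 9 new [(0,0) (0,1) (0,2) (1,0) (1,1) (1,2) (2,0) (2,1) (2,2)] -> total=9
Click 2 (3,0) count=1: revealed 1 new [(3,0)] -> total=10

Answer: 10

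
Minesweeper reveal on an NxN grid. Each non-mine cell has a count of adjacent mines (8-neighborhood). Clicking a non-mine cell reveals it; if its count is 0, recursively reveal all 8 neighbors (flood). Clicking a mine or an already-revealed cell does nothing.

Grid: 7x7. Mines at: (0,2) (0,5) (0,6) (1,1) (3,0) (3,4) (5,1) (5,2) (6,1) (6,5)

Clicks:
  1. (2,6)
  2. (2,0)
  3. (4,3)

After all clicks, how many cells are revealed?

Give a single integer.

Answer: 12

Derivation:
Click 1 (2,6) count=0: revealed 10 new [(1,5) (1,6) (2,5) (2,6) (3,5) (3,6) (4,5) (4,6) (5,5) (5,6)] -> total=10
Click 2 (2,0) count=2: revealed 1 new [(2,0)] -> total=11
Click 3 (4,3) count=2: revealed 1 new [(4,3)] -> total=12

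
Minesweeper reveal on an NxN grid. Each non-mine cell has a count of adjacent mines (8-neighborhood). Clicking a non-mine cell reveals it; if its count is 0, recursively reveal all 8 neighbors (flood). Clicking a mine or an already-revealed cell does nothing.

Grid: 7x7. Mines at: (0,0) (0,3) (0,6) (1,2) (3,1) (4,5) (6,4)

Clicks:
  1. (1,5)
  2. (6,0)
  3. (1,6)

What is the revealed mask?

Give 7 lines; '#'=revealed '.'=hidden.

Answer: .......
...####
..#####
..#####
#####..
#####..
####...

Derivation:
Click 1 (1,5) count=1: revealed 1 new [(1,5)] -> total=1
Click 2 (6,0) count=0: revealed 27 new [(1,3) (1,4) (1,6) (2,2) (2,3) (2,4) (2,5) (2,6) (3,2) (3,3) (3,4) (3,5) (3,6) (4,0) (4,1) (4,2) (4,3) (4,4) (5,0) (5,1) (5,2) (5,3) (5,4) (6,0) (6,1) (6,2) (6,3)] -> total=28
Click 3 (1,6) count=1: revealed 0 new [(none)] -> total=28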